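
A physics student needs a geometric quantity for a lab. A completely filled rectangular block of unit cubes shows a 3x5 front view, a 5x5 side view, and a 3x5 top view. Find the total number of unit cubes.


Orthographic views of a solid rectangular block:
Front view 3 x 5 -> length = 3, height = 5
Side view 5 x 5 -> width = 5, height = 5 (consistent)
Top view 3 x 5 -> confirms length = 3, width = 5
The block is 3 x 5 x 5.
Total unit cubes = 3 * 5 * 5 = 75
75 unit cubes


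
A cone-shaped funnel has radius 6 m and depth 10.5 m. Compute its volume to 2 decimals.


Shape: cone
Radius r = 6 m, Height h = 10.5 m
Formula: V = (1/3) * pi * r^2 * h
r^2 = 36
pi * r^2 * h = pi * 36 * 10.5 = 378 * pi
V = 378 * pi / 3
V = 395.84
395.84 m^3


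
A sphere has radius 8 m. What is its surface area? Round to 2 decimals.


Shape: sphere
Radius r = 8 m
Formula: SA = 4 * pi * r^2
r^2 = 64
SA = 4 * pi * 64
SA = 256 * pi
SA = 804.25
804.25 m^2


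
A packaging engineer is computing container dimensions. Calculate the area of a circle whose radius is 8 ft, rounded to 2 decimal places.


Shape: circle
Radius r = 8 ft
Formula: A = pi * r^2
r^2 = 8^2 = 64
A = pi * 64
A = 201.06
201.06 ft^2


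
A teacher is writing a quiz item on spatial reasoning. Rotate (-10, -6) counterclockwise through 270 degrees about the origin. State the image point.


Transformation: rotation about the origin
Original point: (-10, -6)
Rule for 270 deg counterclockwise: (x, y) -> (y, -x)
Apply: (-10, -6) -> (-6, 10)
(-6, 10)


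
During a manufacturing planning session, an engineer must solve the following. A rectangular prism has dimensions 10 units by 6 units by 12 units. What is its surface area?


Shape: rectangular prism
l = 10 units, w = 6 units, h = 12 units
Formula: SA = 2(lw + lh + wh)
lw = 60, lh = 120, wh = 72
lw + lh + wh = 252
SA = 2 * 252
SA = 504
504 units^2


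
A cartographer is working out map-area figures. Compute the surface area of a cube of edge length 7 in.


Shape: cube
Side s = 7 in
A cube has 6 square faces.
Formula: SA = 6 * s^2
s^2 = 49
SA = 6 * 49
SA = 294
294 in^2


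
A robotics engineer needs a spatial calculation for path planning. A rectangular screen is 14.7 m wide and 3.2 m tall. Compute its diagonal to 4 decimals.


Shape: rectangle (diagonal via Pythagoras)
Sides: 14.7 m and 3.2 m
Formula: d = sqrt(l^2 + w^2)
l^2 = 216.09, w^2 = 10.24
l^2 + w^2 = 226.33
d = sqrt(226.33)
d = 15.0443
15.0443 m


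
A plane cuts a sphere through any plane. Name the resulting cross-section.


Solid: sphere
Cutting plane: through any plane
Visualize the intersection of the plane with the solid's surface.
The boundary of the cut region is a circle.
circle


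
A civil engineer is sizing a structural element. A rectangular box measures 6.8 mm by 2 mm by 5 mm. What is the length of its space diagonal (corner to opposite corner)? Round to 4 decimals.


Shape: rectangular box (space diagonal)
l = 6.8 mm, w = 2 mm, h = 5 mm
Visualize: the diagonal of the base, then a right triangle with that diagonal and the height.
Formula: d = sqrt(l^2 + w^2 + h^2)
l^2 + w^2 + h^2 = 46.24 + 4 + 25 = 75.24
d = sqrt(75.24)
d = 8.6741
8.6741 mm


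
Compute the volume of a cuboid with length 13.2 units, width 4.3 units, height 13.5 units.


Shape: rectangular prism
l = 13.2 units, w = 4.3 units, h = 13.5 units
Formula: V = l * w * h
V = 13.2 * 4.3 * 13.5
V = 56.76 * 13.5
V = 766.26
766.26 units^3


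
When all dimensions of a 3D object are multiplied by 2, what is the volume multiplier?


Linear scale factor k = 2
Rule: under a linear scaling by k, volumes scale by k^3.
k^3 = 2 * 2 * 2
k^3 = 4 * 2
k^3 = 8
Volume scales by a factor of 8.
8 (dimensionless)


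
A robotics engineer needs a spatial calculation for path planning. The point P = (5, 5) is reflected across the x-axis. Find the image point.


Transformation: reflection
Original point: (5, 5)
Rule for reflection over the x-axis: (x, y) -> (x, -y)
Apply: (5, 5) -> (5, -5)
(5, -5)


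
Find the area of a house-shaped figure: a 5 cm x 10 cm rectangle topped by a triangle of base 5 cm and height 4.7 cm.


Composite shape: rectangle + triangle
Rectangle area = 5 * 10 = 50
Triangle area = 0.5 * 5 * 4.7 = 11.75
Total = 50 + 11.75
Total = 61.75
61.75 cm^2


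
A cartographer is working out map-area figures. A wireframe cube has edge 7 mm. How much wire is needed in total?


Shape: cube
Side s = 7 mm
A cube has 12 edges, all equal.
Formula: total edge length = 12 * s
Total = 12 * 7
Total = 84
84 mm


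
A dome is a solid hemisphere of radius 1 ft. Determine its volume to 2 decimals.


Shape: hemisphere (half of a sphere)
Radius r = 1 ft
Formula: V = (1/2) * (4/3) * pi * r^3 = (2/3) * pi * r^3
r^3 = 1
(2/3) * 1 = 0.666667
V = 0.666667 * pi
V = 2.09
2.09 ft^3


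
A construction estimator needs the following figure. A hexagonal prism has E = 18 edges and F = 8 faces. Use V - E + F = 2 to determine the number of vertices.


Polyhedron: hexagonal prism
Euler's formula for convex polyhedra: V - E + F = 2
Given: E = 18 edges and F = 8 faces
Solve for V:
V = 2 + E - F = 2 + 18 - 8 = 12
12 vertices


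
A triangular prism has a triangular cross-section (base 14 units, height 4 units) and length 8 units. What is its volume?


Shape: triangular prism
Triangle base = 14 units, triangle height = 4 units, prism length L = 8 units
Formula: V = (1/2 * b * h_tri) * L
Cross-section area = 0.5 * 14 * 4 = 28
V = 28 * 8
V = 224
224 units^3


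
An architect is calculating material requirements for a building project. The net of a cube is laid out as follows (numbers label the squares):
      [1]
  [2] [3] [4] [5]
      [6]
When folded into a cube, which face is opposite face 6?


Net: cross layout. Take square 3 as the base (bottom).
Fold the four squares in the horizontal row up around 3: 2 -> left, 4 -> right, 5 wraps to the top.
Fold 1 and 6 up from 3: 1 -> back, 6 -> front.
Opposite pairs are therefore: (1, 6), (2, 4), (3, 5).
Face 6 is opposite face 1.
face 1


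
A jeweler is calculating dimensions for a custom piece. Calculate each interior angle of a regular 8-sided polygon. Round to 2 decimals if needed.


Shape: regular octagon (8 sides)
Formula: interior angle = (n - 2) * 180 / n
(n - 2) = 6
(n - 2) * 180 = 1080
angle = 1080 / 8
angle = 135
135 degrees


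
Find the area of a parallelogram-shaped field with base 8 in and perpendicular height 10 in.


Shape: parallelogram
Base b = 8 in, Height h = 10 in
Formula: A = b * h
A = 8 * 10
A = 80
80 in^2


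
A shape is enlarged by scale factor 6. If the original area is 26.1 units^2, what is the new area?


Linear scale factor k = 6
Original area = 26.1 units^2
Rule: under a linear scaling by k, areas scale by k^2.
k^2 = 6^2 = 36
New area = 26.1 * 36
New area = 939.6
939.6 units^2


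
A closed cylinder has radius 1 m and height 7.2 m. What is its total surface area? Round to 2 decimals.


Shape: closed cylinder
Radius r = 1 m, Height h = 7.2 m
Formula: SA = 2*pi*r^2 + 2*pi*r*h = 2*pi*r*(r + h)
r + h = 8.2
2 * r * (r + h) = 2 * 1 * 8.2 = 16.4
SA = 16.4 * pi
SA = 51.52
51.52 m^2


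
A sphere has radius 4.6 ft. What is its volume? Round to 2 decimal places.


Shape: sphere
Radius r = 4.6 ft
Formula: V = (4/3) * pi * r^3
r^3 = 97.336
(4/3) * 97.336 = 129.781333
V = 129.781333 * pi
V = 407.72
407.72 ft^3


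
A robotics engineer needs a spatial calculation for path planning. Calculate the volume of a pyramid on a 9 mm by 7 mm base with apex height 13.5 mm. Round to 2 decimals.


Shape: rectangular pyramid
Base: 9 mm x 7 mm, Height h = 13.5 mm
Formula: V = (1/3) * base_area * h
base_area = 9 * 7 = 63
base_area * h = 63 * 13.5 = 850.5
V = 850.5 / 3
V = 283.5
283.5 mm^3


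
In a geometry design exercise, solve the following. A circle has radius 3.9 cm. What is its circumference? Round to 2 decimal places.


Shape: circle
Radius r = 3.9 cm
Formula: C = 2 * pi * r
C = 2 * pi * 3.9
C = 7.8 * pi
C = 24.5
24.5 cm


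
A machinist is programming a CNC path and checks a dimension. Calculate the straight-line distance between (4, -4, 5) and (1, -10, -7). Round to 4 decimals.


3D distance between two points
P1 = (4, -4, 5), P2 = (1, -10, -7)
Formula: d = sqrt((x2-x1)^2 + (y2-y1)^2 + (z2-z1)^2)
dx = 1 - 4 = -3
dy = -10 - -4 = -6
dz = -7 - 5 = -12
dx^2 + dy^2 + dz^2 = 9 + 36 + 144 = 189
d = sqrt(189)
d = 13.7477
13.7477 units


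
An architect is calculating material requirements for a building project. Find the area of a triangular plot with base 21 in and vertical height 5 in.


Shape: triangle
Base b = 21 in, Height h = 5 in
Formula: A = (1/2) * b * h
A = 0.5 * 21 * 5
A = 0.5 * 105
A = 52.5
52.5 in^2


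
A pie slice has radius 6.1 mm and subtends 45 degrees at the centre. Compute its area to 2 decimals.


Shape: circular sector
Radius r = 6.1 mm, Angle = 45 degrees
Formula: A = (angle/360) * pi * r^2
r^2 = 37.21
Fraction of circle = 45/360
A = (45/360) * pi * 37.21
A = 4.65125 * pi
A = 14.61
14.61 mm^2


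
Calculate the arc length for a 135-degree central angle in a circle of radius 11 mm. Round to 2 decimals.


Shape: circular arc
Radius r = 11 mm, Angle = 135 degrees
Formula: L = (angle/360) * 2 * pi * r
2 * pi * r = 22 * pi
L = (135/360) * 22 * pi
L = 8.25 * pi
L = 25.92
25.92 mm


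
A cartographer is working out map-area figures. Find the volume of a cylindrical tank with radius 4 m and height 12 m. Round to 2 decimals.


Shape: cylinder
Radius r = 4 m, Height h = 12 m
Formula: V = pi * r^2 * h
r^2 = 16
V = pi * 16 * 12
V = 192 * pi
V = 603.19
603.19 m^3


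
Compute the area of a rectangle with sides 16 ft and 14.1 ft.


Shape: rectangle
Length l = 16 ft, Width w = 14.1 ft
Formula: A = l * w
A = 16 * 14.1
A = 225.6
225.6 ft^2


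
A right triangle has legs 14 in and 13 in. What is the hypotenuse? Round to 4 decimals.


Shape: right triangle
Legs a = 14 in, b = 13 in
Formula: c = sqrt(a^2 + b^2)
a^2 = 196, b^2 = 169
a^2 + b^2 = 365
c = sqrt(365)
c = 19.105
19.105 in


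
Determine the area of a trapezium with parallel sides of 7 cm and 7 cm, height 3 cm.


Shape: trapezoid
Parallel sides a = 7 cm, b = 7 cm; Height h = 3 cm
Formula: A = (a + b) * h / 2
a + b = 7 + 7 = 14
A = 14 * 3 / 2
A = 42 / 2
A = 21
21 cm^2


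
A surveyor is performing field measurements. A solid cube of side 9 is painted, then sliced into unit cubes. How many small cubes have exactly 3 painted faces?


Large cube: 9 x 9 x 9, cut into unit cubes.
Cubes with 3 painted faces are at the corners. A cube always has 8 corners.
Count = 8
8 unit cubes


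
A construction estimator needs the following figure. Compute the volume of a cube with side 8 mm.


Shape: cube
Side s = 8 mm
Formula: V = s^3
V = 8 * 8 * 8
V = 64 * 8
V = 512
512 mm^3


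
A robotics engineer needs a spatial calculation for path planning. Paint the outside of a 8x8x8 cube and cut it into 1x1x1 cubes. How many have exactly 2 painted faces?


Large cube: 8 x 8 x 8, cut into unit cubes.
n = 8, so n - 2 = 6
Cubes with 2 painted faces lie along the edges, excluding corners.
A cube has 12 edges; each contributes (n - 2) = 6 such cubes.
Count = 12 * 6 = 72
72 unit cubes


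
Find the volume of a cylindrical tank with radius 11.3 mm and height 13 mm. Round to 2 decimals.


Shape: cylinder
Radius r = 11.3 mm, Height h = 13 mm
Formula: V = pi * r^2 * h
r^2 = 127.69
V = pi * 127.69 * 13
V = 1659.97 * pi
V = 5214.95
5214.95 mm^3


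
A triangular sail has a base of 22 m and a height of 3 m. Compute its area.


Shape: triangle
Base b = 22 m, Height h = 3 m
Formula: A = (1/2) * b * h
A = 0.5 * 22 * 3
A = 0.5 * 66
A = 33
33 m^2


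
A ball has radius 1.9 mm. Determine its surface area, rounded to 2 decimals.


Shape: sphere
Radius r = 1.9 mm
Formula: SA = 4 * pi * r^2
r^2 = 3.61
SA = 4 * pi * 3.61
SA = 14.44 * pi
SA = 45.36
45.36 mm^2


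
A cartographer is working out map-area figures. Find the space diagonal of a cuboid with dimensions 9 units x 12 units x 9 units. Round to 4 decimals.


Shape: rectangular box (space diagonal)
l = 9 units, w = 12 units, h = 9 units
Visualize: the diagonal of the base, then a right triangle with that diagonal and the height.
Formula: d = sqrt(l^2 + w^2 + h^2)
l^2 + w^2 + h^2 = 81 + 144 + 81 = 306
d = sqrt(306)
d = 17.4929
17.4929 units


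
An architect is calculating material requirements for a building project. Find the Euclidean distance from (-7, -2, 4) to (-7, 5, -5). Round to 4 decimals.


3D distance between two points
P1 = (-7, -2, 4), P2 = (-7, 5, -5)
Formula: d = sqrt((x2-x1)^2 + (y2-y1)^2 + (z2-z1)^2)
dx = -7 - -7 = 0
dy = 5 - -2 = 7
dz = -5 - 4 = -9
dx^2 + dy^2 + dz^2 = 0 + 49 + 81 = 130
d = sqrt(130)
d = 11.4018
11.4018 units


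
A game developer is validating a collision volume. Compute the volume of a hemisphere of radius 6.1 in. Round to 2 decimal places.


Shape: hemisphere (half of a sphere)
Radius r = 6.1 in
Formula: V = (1/2) * (4/3) * pi * r^3 = (2/3) * pi * r^3
r^3 = 226.981
(2/3) * 226.981 = 151.320667
V = 151.320667 * pi
V = 475.39
475.39 in^3


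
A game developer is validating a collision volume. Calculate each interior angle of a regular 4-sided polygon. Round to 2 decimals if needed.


Shape: regular square (4 sides)
Formula: interior angle = (n - 2) * 180 / n
(n - 2) = 2
(n - 2) * 180 = 360
angle = 360 / 4
angle = 90
90 degrees


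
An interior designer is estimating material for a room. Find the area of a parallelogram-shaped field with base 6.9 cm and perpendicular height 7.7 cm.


Shape: parallelogram
Base b = 6.9 cm, Height h = 7.7 cm
Formula: A = b * h
A = 6.9 * 7.7
A = 53.13
53.13 cm^2


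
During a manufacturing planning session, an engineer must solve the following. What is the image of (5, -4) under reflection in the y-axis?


Transformation: reflection
Original point: (5, -4)
Rule for reflection over the y-axis: (x, y) -> (-x, y)
Apply: (5, -4) -> (-5, -4)
(-5, -4)


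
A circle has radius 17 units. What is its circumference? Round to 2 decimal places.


Shape: circle
Radius r = 17 units
Formula: C = 2 * pi * r
C = 2 * pi * 17
C = 34 * pi
C = 106.81
106.81 units


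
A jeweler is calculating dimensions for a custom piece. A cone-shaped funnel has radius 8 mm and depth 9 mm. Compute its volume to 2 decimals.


Shape: cone
Radius r = 8 mm, Height h = 9 mm
Formula: V = (1/3) * pi * r^2 * h
r^2 = 64
pi * r^2 * h = pi * 64 * 9 = 576 * pi
V = 576 * pi / 3
V = 603.19
603.19 mm^3


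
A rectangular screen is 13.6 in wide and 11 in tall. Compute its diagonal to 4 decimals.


Shape: rectangle (diagonal via Pythagoras)
Sides: 13.6 in and 11 in
Formula: d = sqrt(l^2 + w^2)
l^2 = 184.96, w^2 = 121
l^2 + w^2 = 305.96
d = sqrt(305.96)
d = 17.4917
17.4917 in


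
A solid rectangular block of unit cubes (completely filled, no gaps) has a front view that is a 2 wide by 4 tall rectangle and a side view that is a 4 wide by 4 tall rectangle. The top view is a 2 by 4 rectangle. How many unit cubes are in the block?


Orthographic views of a solid rectangular block:
Front view 2 x 4 -> length = 2, height = 4
Side view 4 x 4 -> width = 4, height = 4 (consistent)
Top view 2 x 4 -> confirms length = 2, width = 4
The block is 2 x 4 x 4.
Total unit cubes = 2 * 4 * 4 = 32
32 unit cubes


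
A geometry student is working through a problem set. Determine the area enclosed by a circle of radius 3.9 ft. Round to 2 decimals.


Shape: circle
Radius r = 3.9 ft
Formula: A = pi * r^2
r^2 = 3.9^2 = 15.21
A = pi * 15.21
A = 47.78
47.78 ft^2


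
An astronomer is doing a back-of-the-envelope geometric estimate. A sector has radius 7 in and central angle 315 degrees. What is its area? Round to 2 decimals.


Shape: circular sector
Radius r = 7 in, Angle = 315 degrees
Formula: A = (angle/360) * pi * r^2
r^2 = 49
Fraction of circle = 315/360
A = (315/360) * pi * 49
A = 42.875 * pi
A = 134.7
134.7 in^2


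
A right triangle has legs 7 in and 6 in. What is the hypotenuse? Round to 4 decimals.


Shape: right triangle
Legs a = 7 in, b = 6 in
Formula: c = sqrt(a^2 + b^2)
a^2 = 49, b^2 = 36
a^2 + b^2 = 85
c = sqrt(85)
c = 9.2195
9.2195 in


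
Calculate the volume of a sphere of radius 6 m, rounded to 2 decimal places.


Shape: sphere
Radius r = 6 m
Formula: V = (4/3) * pi * r^3
r^3 = 216
(4/3) * 216 = 288
V = 288 * pi
V = 904.78
904.78 m^3


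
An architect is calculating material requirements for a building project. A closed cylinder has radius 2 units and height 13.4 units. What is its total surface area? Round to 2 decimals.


Shape: closed cylinder
Radius r = 2 units, Height h = 13.4 units
Formula: SA = 2*pi*r^2 + 2*pi*r*h = 2*pi*r*(r + h)
r + h = 15.4
2 * r * (r + h) = 2 * 2 * 15.4 = 61.6
SA = 61.6 * pi
SA = 193.52
193.52 units^2


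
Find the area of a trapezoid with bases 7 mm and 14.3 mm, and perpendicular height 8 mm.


Shape: trapezoid
Parallel sides a = 7 mm, b = 14.3 mm; Height h = 8 mm
Formula: A = (a + b) * h / 2
a + b = 7 + 14.3 = 21.3
A = 21.3 * 8 / 2
A = 170.4 / 2
A = 85.2
85.2 mm^2


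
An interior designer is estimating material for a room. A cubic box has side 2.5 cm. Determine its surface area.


Shape: cube
Side s = 2.5 cm
A cube has 6 square faces.
Formula: SA = 6 * s^2
s^2 = 6.25
SA = 6 * 6.25
SA = 37.5
37.5 cm^2


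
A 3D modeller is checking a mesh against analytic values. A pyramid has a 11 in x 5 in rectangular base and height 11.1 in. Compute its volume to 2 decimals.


Shape: rectangular pyramid
Base: 11 in x 5 in, Height h = 11.1 in
Formula: V = (1/3) * base_area * h
base_area = 11 * 5 = 55
base_area * h = 55 * 11.1 = 610.5
V = 610.5 / 3
V = 203.5
203.5 in^3


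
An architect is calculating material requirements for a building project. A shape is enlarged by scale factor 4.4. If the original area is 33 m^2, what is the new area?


Linear scale factor k = 4.4
Original area = 33 m^2
Rule: under a linear scaling by k, areas scale by k^2.
k^2 = 4.4^2 = 19.36
New area = 33 * 19.36
New area = 638.88
638.88 m^2


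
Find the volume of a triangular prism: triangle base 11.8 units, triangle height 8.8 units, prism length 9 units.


Shape: triangular prism
Triangle base = 11.8 units, triangle height = 8.8 units, prism length L = 9 units
Formula: V = (1/2 * b * h_tri) * L
Cross-section area = 0.5 * 11.8 * 8.8 = 51.92
V = 51.92 * 9
V = 467.28
467.28 units^3


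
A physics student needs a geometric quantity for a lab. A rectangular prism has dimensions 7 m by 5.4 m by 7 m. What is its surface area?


Shape: rectangular prism
l = 7 m, w = 5.4 m, h = 7 m
Formula: SA = 2(lw + lh + wh)
lw = 37.8, lh = 49, wh = 37.8
lw + lh + wh = 124.6
SA = 2 * 124.6
SA = 249.2
249.2 m^2


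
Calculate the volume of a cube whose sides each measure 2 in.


Shape: cube
Side s = 2 in
Formula: V = s^3
V = 2 * 2 * 2
V = 4 * 2
V = 8
8 in^3


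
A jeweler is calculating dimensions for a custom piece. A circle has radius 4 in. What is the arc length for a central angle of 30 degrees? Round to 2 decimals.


Shape: circular arc
Radius r = 4 in, Angle = 30 degrees
Formula: L = (angle/360) * 2 * pi * r
2 * pi * r = 8 * pi
L = (30/360) * 8 * pi
L = 0.666667 * pi
L = 2.09
2.09 in


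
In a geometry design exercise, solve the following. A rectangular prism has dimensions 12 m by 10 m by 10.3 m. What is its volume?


Shape: rectangular prism
l = 12 m, w = 10 m, h = 10.3 m
Formula: V = l * w * h
V = 12 * 10 * 10.3
V = 120 * 10.3
V = 1236
1236 m^3


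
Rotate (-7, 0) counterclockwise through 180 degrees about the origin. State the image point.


Transformation: rotation about the origin
Original point: (-7, 0)
Rule for 180 deg: (x, y) -> (-x, -y)
Apply: (-7, 0) -> (7, 0)
(7, 0)


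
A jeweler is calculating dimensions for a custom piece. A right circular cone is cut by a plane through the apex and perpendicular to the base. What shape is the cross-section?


Solid: right circular cone
Cutting plane: through the apex and perpendicular to the base
Visualize the intersection of the plane with the solid's surface.
The boundary of the cut region is a isosceles triangle.
isosceles triangle


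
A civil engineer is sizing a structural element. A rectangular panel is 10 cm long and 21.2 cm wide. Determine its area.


Shape: rectangle
Length l = 10 cm, Width w = 21.2 cm
Formula: A = l * w
A = 10 * 21.2
A = 212
212 cm^2


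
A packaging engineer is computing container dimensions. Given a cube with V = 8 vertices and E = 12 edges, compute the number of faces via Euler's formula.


Polyhedron: cube
Euler's formula for convex polyhedra: V - E + F = 2
Given: V = 8 vertices and E = 12 edges
Solve for F:
F = 2 + E - V = 2 + 12 - 8 = 6
6 faces


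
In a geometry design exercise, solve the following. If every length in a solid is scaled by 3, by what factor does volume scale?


Linear scale factor k = 3
Rule: under a linear scaling by k, volumes scale by k^3.
k^3 = 3 * 3 * 3
k^3 = 9 * 3
k^3 = 27
Volume scales by a factor of 27.
27 (dimensionless)


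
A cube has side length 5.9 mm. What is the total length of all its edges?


Shape: cube
Side s = 5.9 mm
A cube has 12 edges, all equal.
Formula: total edge length = 12 * s
Total = 12 * 5.9
Total = 70.8
70.8 mm


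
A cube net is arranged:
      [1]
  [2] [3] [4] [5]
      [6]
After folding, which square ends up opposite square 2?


Net: cross layout. Take square 3 as the base (bottom).
Fold the four squares in the horizontal row up around 3: 2 -> left, 4 -> right, 5 wraps to the top.
Fold 1 and 6 up from 3: 1 -> back, 6 -> front.
Opposite pairs are therefore: (1, 6), (2, 4), (3, 5).
Face 2 is opposite face 4.
face 4


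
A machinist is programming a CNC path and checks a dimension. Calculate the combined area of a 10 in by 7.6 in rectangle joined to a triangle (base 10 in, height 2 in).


Composite shape: rectangle + triangle
Rectangle area = 10 * 7.6 = 76
Triangle area = 0.5 * 10 * 2 = 10
Total = 76 + 10
Total = 86
86 in^2


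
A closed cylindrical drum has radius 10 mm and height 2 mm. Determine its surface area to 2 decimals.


Shape: closed cylinder
Radius r = 10 mm, Height h = 2 mm
Formula: SA = 2*pi*r^2 + 2*pi*r*h = 2*pi*r*(r + h)
r + h = 12
2 * r * (r + h) = 2 * 10 * 12 = 240
SA = 240 * pi
SA = 753.98
753.98 mm^2


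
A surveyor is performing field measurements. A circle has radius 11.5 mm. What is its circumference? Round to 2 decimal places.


Shape: circle
Radius r = 11.5 mm
Formula: C = 2 * pi * r
C = 2 * pi * 11.5
C = 23 * pi
C = 72.26
72.26 mm


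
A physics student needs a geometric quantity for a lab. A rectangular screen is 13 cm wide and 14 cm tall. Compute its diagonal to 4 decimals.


Shape: rectangle (diagonal via Pythagoras)
Sides: 13 cm and 14 cm
Formula: d = sqrt(l^2 + w^2)
l^2 = 169, w^2 = 196
l^2 + w^2 = 365
d = sqrt(365)
d = 19.105
19.105 cm


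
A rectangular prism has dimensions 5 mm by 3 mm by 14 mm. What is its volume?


Shape: rectangular prism
l = 5 mm, w = 3 mm, h = 14 mm
Formula: V = l * w * h
V = 5 * 3 * 14
V = 15 * 14
V = 210
210 mm^3


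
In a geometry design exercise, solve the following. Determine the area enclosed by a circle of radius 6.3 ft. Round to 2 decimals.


Shape: circle
Radius r = 6.3 ft
Formula: A = pi * r^2
r^2 = 6.3^2 = 39.69
A = pi * 39.69
A = 124.69
124.69 ft^2


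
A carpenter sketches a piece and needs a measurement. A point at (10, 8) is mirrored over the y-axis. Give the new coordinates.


Transformation: reflection
Original point: (10, 8)
Rule for reflection over the y-axis: (x, y) -> (-x, y)
Apply: (10, 8) -> (-10, 8)
(-10, 8)


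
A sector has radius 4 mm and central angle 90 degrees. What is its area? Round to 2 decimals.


Shape: circular sector
Radius r = 4 mm, Angle = 90 degrees
Formula: A = (angle/360) * pi * r^2
r^2 = 16
Fraction of circle = 90/360
A = (90/360) * pi * 16
A = 4 * pi
A = 12.57
12.57 mm^2


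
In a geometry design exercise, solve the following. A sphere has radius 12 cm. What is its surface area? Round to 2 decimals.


Shape: sphere
Radius r = 12 cm
Formula: SA = 4 * pi * r^2
r^2 = 144
SA = 4 * pi * 144
SA = 576 * pi
SA = 1809.56
1809.56 cm^2


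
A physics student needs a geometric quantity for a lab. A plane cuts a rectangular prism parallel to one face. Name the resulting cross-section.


Solid: rectangular prism
Cutting plane: parallel to one face
Visualize the intersection of the plane with the solid's surface.
The boundary of the cut region is a rectangle.
rectangle


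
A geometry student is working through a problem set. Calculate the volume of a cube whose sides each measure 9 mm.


Shape: cube
Side s = 9 mm
Formula: V = s^3
V = 9 * 9 * 9
V = 81 * 9
V = 729
729 mm^3


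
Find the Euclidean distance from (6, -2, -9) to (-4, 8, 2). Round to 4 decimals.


3D distance between two points
P1 = (6, -2, -9), P2 = (-4, 8, 2)
Formula: d = sqrt((x2-x1)^2 + (y2-y1)^2 + (z2-z1)^2)
dx = -4 - 6 = -10
dy = 8 - -2 = 10
dz = 2 - -9 = 11
dx^2 + dy^2 + dz^2 = 100 + 100 + 121 = 321
d = sqrt(321)
d = 17.9165
17.9165 units


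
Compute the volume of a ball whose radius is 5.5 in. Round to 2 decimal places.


Shape: sphere
Radius r = 5.5 in
Formula: V = (4/3) * pi * r^3
r^3 = 166.375
(4/3) * 166.375 = 221.833333
V = 221.833333 * pi
V = 696.91
696.91 in^3


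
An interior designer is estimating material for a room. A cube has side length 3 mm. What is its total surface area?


Shape: cube
Side s = 3 mm
A cube has 6 square faces.
Formula: SA = 6 * s^2
s^2 = 9
SA = 6 * 9
SA = 54
54 mm^2


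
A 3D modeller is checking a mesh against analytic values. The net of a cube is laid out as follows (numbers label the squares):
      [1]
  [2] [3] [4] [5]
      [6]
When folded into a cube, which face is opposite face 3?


Net: cross layout. Take square 3 as the base (bottom).
Fold the four squares in the horizontal row up around 3: 2 -> left, 4 -> right, 5 wraps to the top.
Fold 1 and 6 up from 3: 1 -> back, 6 -> front.
Opposite pairs are therefore: (1, 6), (2, 4), (3, 5).
Face 3 is opposite face 5.
face 5


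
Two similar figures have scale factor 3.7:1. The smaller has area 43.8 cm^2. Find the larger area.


Linear scale factor k = 3.7
Original area = 43.8 cm^2
Rule: under a linear scaling by k, areas scale by k^2.
k^2 = 3.7^2 = 13.69
New area = 43.8 * 13.69
New area = 599.622
599.622 cm^2


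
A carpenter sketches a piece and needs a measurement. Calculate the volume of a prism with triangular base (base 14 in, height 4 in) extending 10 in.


Shape: triangular prism
Triangle base = 14 in, triangle height = 4 in, prism length L = 10 in
Formula: V = (1/2 * b * h_tri) * L
Cross-section area = 0.5 * 14 * 4 = 28
V = 28 * 10
V = 280
280 in^3


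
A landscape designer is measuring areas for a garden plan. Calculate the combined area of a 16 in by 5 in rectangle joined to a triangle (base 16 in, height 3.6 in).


Composite shape: rectangle + triangle
Rectangle area = 16 * 5 = 80
Triangle area = 0.5 * 16 * 3.6 = 28.8
Total = 80 + 28.8
Total = 108.8
108.8 in^2


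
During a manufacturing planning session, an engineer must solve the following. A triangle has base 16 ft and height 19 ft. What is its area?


Shape: triangle
Base b = 16 ft, Height h = 19 ft
Formula: A = (1/2) * b * h
A = 0.5 * 16 * 19
A = 0.5 * 304
A = 152
152 ft^2


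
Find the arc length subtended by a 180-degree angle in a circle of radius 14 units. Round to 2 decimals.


Shape: circular arc
Radius r = 14 units, Angle = 180 degrees
Formula: L = (angle/360) * 2 * pi * r
2 * pi * r = 28 * pi
L = (180/360) * 28 * pi
L = 14 * pi
L = 43.98
43.98 units


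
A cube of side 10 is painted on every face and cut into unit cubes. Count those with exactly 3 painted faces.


Large cube: 10 x 10 x 10, cut into unit cubes.
Cubes with 3 painted faces are at the corners. A cube always has 8 corners.
Count = 8
8 unit cubes


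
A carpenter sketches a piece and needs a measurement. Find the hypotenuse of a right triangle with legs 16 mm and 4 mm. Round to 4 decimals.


Shape: right triangle
Legs a = 16 mm, b = 4 mm
Formula: c = sqrt(a^2 + b^2)
a^2 = 256, b^2 = 16
a^2 + b^2 = 272
c = sqrt(272)
c = 16.4924
16.4924 mm


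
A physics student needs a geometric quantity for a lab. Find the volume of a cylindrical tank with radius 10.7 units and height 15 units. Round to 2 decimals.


Shape: cylinder
Radius r = 10.7 units, Height h = 15 units
Formula: V = pi * r^2 * h
r^2 = 114.49
V = pi * 114.49 * 15
V = 1717.35 * pi
V = 5395.21
5395.21 units^3


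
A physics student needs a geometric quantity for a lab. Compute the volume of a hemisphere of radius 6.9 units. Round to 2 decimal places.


Shape: hemisphere (half of a sphere)
Radius r = 6.9 units
Formula: V = (1/2) * (4/3) * pi * r^3 = (2/3) * pi * r^3
r^3 = 328.509
(2/3) * 328.509 = 219.006
V = 219.006 * pi
V = 688.03
688.03 units^3


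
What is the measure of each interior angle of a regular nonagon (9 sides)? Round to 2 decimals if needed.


Shape: regular nonagon (9 sides)
Formula: interior angle = (n - 2) * 180 / n
(n - 2) = 7
(n - 2) * 180 = 1260
angle = 1260 / 9
angle = 140
140 degrees


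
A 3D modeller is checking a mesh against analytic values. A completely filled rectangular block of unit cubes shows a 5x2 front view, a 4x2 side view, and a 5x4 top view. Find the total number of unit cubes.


Orthographic views of a solid rectangular block:
Front view 5 x 2 -> length = 5, height = 2
Side view 4 x 2 -> width = 4, height = 2 (consistent)
Top view 5 x 4 -> confirms length = 5, width = 4
The block is 5 x 4 x 2.
Total unit cubes = 5 * 4 * 2 = 40
40 unit cubes


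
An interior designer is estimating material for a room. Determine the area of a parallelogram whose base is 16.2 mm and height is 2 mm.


Shape: parallelogram
Base b = 16.2 mm, Height h = 2 mm
Formula: A = b * h
A = 16.2 * 2
A = 32.4
32.4 mm^2


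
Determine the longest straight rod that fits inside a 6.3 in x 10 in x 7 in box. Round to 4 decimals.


Shape: rectangular box (space diagonal)
l = 6.3 in, w = 10 in, h = 7 in
Visualize: the diagonal of the base, then a right triangle with that diagonal and the height.
Formula: d = sqrt(l^2 + w^2 + h^2)
l^2 + w^2 + h^2 = 39.69 + 100 + 49 = 188.69
d = sqrt(188.69)
d = 13.7364
13.7364 in


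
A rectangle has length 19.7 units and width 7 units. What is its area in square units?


Shape: rectangle
Length l = 19.7 units, Width w = 7 units
Formula: A = l * w
A = 19.7 * 7
A = 137.9
137.9 units^2


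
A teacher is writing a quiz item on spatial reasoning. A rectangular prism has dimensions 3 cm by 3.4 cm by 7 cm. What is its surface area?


Shape: rectangular prism
l = 3 cm, w = 3.4 cm, h = 7 cm
Formula: SA = 2(lw + lh + wh)
lw = 10.2, lh = 21, wh = 23.8
lw + lh + wh = 55
SA = 2 * 55
SA = 110
110 cm^2


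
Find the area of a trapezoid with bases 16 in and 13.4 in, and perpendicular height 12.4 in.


Shape: trapezoid
Parallel sides a = 16 in, b = 13.4 in; Height h = 12.4 in
Formula: A = (a + b) * h / 2
a + b = 16 + 13.4 = 29.4
A = 29.4 * 12.4 / 2
A = 364.56 / 2
A = 182.28
182.28 in^2


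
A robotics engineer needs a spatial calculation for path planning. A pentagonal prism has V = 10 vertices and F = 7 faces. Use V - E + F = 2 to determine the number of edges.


Polyhedron: pentagonal prism
Euler's formula for convex polyhedra: V - E + F = 2
Given: V = 10 vertices and F = 7 faces
Solve for E:
E = V + F - 2 = 10 + 7 - 2 = 15
15 edges


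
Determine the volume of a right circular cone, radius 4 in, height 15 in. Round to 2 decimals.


Shape: cone
Radius r = 4 in, Height h = 15 in
Formula: V = (1/3) * pi * r^2 * h
r^2 = 16
pi * r^2 * h = pi * 16 * 15 = 240 * pi
V = 240 * pi / 3
V = 251.33
251.33 in^3


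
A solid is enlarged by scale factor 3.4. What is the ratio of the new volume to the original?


Linear scale factor k = 3.4
Rule: under a linear scaling by k, volumes scale by k^3.
k^3 = 3.4 * 3.4 * 3.4
k^3 = 11.56 * 3.4
k^3 = 39.304
Volume scales by a factor of 39.304.
39.304 (dimensionless)


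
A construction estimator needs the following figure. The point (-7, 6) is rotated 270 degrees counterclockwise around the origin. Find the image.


Transformation: rotation about the origin
Original point: (-7, 6)
Rule for 270 deg counterclockwise: (x, y) -> (y, -x)
Apply: (-7, 6) -> (6, 7)
(6, 7)


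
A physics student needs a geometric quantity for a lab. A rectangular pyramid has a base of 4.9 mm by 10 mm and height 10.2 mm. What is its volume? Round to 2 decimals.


Shape: rectangular pyramid
Base: 4.9 mm x 10 mm, Height h = 10.2 mm
Formula: V = (1/3) * base_area * h
base_area = 4.9 * 10 = 49
base_area * h = 49 * 10.2 = 499.8
V = 499.8 / 3
V = 166.6
166.6 mm^3


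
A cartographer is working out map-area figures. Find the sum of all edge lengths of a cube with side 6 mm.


Shape: cube
Side s = 6 mm
A cube has 12 edges, all equal.
Formula: total edge length = 12 * s
Total = 12 * 6
Total = 72
72 mm


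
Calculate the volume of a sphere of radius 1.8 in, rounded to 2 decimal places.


Shape: sphere
Radius r = 1.8 in
Formula: V = (4/3) * pi * r^3
r^3 = 5.832
(4/3) * 5.832 = 7.776
V = 7.776 * pi
V = 24.43
24.43 in^3


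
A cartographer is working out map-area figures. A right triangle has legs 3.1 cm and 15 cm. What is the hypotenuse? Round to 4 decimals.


Shape: right triangle
Legs a = 3.1 cm, b = 15 cm
Formula: c = sqrt(a^2 + b^2)
a^2 = 9.61, b^2 = 225
a^2 + b^2 = 234.61
c = sqrt(234.61)
c = 15.317
15.317 cm


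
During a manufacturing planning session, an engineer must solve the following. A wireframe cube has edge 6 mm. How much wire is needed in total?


Shape: cube
Side s = 6 mm
A cube has 12 edges, all equal.
Formula: total edge length = 12 * s
Total = 12 * 6
Total = 72
72 mm


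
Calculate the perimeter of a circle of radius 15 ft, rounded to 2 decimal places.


Shape: circle
Radius r = 15 ft
Formula: C = 2 * pi * r
C = 2 * pi * 15
C = 30 * pi
C = 94.25
94.25 ft


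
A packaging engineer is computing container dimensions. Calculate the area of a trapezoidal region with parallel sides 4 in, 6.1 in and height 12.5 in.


Shape: trapezoid
Parallel sides a = 4 in, b = 6.1 in; Height h = 12.5 in
Formula: A = (a + b) * h / 2
a + b = 4 + 6.1 = 10.1
A = 10.1 * 12.5 / 2
A = 126.25 / 2
A = 63.125
63.125 in^2


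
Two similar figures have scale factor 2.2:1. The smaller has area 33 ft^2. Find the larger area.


Linear scale factor k = 2.2
Original area = 33 ft^2
Rule: under a linear scaling by k, areas scale by k^2.
k^2 = 2.2^2 = 4.84
New area = 33 * 4.84
New area = 159.72
159.72 ft^2


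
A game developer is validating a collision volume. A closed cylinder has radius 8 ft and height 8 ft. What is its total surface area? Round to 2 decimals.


Shape: closed cylinder
Radius r = 8 ft, Height h = 8 ft
Formula: SA = 2*pi*r^2 + 2*pi*r*h = 2*pi*r*(r + h)
r + h = 16
2 * r * (r + h) = 2 * 8 * 16 = 256
SA = 256 * pi
SA = 804.25
804.25 ft^2


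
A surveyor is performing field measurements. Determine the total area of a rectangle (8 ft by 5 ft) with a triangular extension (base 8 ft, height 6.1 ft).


Composite shape: rectangle + triangle
Rectangle area = 8 * 5 = 40
Triangle area = 0.5 * 8 * 6.1 = 24.4
Total = 40 + 24.4
Total = 64.4
64.4 ft^2


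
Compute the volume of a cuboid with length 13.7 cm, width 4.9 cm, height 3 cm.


Shape: rectangular prism
l = 13.7 cm, w = 4.9 cm, h = 3 cm
Formula: V = l * w * h
V = 13.7 * 4.9 * 3
V = 67.13 * 3
V = 201.39
201.39 cm^3


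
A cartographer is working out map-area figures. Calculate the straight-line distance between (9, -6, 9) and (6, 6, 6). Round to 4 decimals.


3D distance between two points
P1 = (9, -6, 9), P2 = (6, 6, 6)
Formula: d = sqrt((x2-x1)^2 + (y2-y1)^2 + (z2-z1)^2)
dx = 6 - 9 = -3
dy = 6 - -6 = 12
dz = 6 - 9 = -3
dx^2 + dy^2 + dz^2 = 9 + 144 + 9 = 162
d = sqrt(162)
d = 12.7279
12.7279 units


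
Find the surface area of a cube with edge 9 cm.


Shape: cube
Side s = 9 cm
A cube has 6 square faces.
Formula: SA = 6 * s^2
s^2 = 81
SA = 6 * 81
SA = 486
486 cm^2


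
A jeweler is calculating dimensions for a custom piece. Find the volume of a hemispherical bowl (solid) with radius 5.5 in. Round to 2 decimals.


Shape: hemisphere (half of a sphere)
Radius r = 5.5 in
Formula: V = (1/2) * (4/3) * pi * r^3 = (2/3) * pi * r^3
r^3 = 166.375
(2/3) * 166.375 = 110.916667
V = 110.916667 * pi
V = 348.45
348.45 in^3


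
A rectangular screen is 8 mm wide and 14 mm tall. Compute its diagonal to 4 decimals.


Shape: rectangle (diagonal via Pythagoras)
Sides: 8 mm and 14 mm
Formula: d = sqrt(l^2 + w^2)
l^2 = 64, w^2 = 196
l^2 + w^2 = 260
d = sqrt(260)
d = 16.1245
16.1245 mm


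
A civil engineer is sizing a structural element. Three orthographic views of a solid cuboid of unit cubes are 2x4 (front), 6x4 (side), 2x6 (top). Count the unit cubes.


Orthographic views of a solid rectangular block:
Front view 2 x 4 -> length = 2, height = 4
Side view 6 x 4 -> width = 6, height = 4 (consistent)
Top view 2 x 6 -> confirms length = 2, width = 6
The block is 2 x 6 x 4.
Total unit cubes = 2 * 6 * 4 = 48
48 unit cubes


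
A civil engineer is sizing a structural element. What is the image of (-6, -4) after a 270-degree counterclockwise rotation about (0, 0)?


Transformation: rotation about the origin
Original point: (-6, -4)
Rule for 270 deg counterclockwise: (x, y) -> (y, -x)
Apply: (-6, -4) -> (-4, 6)
(-4, 6)


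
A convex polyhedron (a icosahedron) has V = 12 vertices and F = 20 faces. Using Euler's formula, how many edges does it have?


Polyhedron: icosahedron
Euler's formula for convex polyhedra: V - E + F = 2
Given: V = 12 vertices and F = 20 faces
Solve for E:
E = V + F - 2 = 12 + 20 - 2 = 30
30 edges


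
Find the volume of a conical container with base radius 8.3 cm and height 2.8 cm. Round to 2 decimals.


Shape: cone
Radius r = 8.3 cm, Height h = 2.8 cm
Formula: V = (1/3) * pi * r^2 * h
r^2 = 68.89
pi * r^2 * h = pi * 68.89 * 2.8 = 192.892 * pi
V = 192.892 * pi / 3
V = 202
202 cm^3


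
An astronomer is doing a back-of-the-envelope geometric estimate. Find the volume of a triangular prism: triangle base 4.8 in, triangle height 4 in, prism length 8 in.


Shape: triangular prism
Triangle base = 4.8 in, triangle height = 4 in, prism length L = 8 in
Formula: V = (1/2 * b * h_tri) * L
Cross-section area = 0.5 * 4.8 * 4 = 9.6
V = 9.6 * 8
V = 76.8
76.8 in^3


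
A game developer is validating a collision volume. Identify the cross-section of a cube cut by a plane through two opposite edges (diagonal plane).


Solid: cube
Cutting plane: through two opposite edges (diagonal plane)
Visualize the intersection of the plane with the solid's surface.
The boundary of the cut region is a rectangle.
rectangle


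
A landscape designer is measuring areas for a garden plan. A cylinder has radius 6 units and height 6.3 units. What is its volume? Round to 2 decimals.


Shape: cylinder
Radius r = 6 units, Height h = 6.3 units
Formula: V = pi * r^2 * h
r^2 = 36
V = pi * 36 * 6.3
V = 226.8 * pi
V = 712.51
712.51 units^3


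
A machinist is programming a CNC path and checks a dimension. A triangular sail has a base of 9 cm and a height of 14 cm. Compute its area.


Shape: triangle
Base b = 9 cm, Height h = 14 cm
Formula: A = (1/2) * b * h
A = 0.5 * 9 * 14
A = 0.5 * 126
A = 63
63 cm^2


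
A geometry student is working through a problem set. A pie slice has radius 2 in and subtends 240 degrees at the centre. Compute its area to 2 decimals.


Shape: circular sector
Radius r = 2 in, Angle = 240 degrees
Formula: A = (angle/360) * pi * r^2
r^2 = 4
Fraction of circle = 240/360
A = (240/360) * pi * 4
A = 2.666667 * pi
A = 8.38
8.38 in^2


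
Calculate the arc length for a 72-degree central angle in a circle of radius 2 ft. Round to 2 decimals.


Shape: circular arc
Radius r = 2 ft, Angle = 72 degrees
Formula: L = (angle/360) * 2 * pi * r
2 * pi * r = 4 * pi
L = (72/360) * 4 * pi
L = 0.8 * pi
L = 2.51
2.51 ft
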